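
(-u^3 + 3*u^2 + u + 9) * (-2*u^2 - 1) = 2*u^5 - 6*u^4 - u^3 - 21*u^2 - u - 9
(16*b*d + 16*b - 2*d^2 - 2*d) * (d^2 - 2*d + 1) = 16*b*d^3 - 16*b*d^2 - 16*b*d + 16*b - 2*d^4 + 2*d^3 + 2*d^2 - 2*d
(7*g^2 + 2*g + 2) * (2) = 14*g^2 + 4*g + 4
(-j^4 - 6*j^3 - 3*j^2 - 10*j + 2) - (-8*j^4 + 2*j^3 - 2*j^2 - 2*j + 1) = 7*j^4 - 8*j^3 - j^2 - 8*j + 1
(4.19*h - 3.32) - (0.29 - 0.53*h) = 4.72*h - 3.61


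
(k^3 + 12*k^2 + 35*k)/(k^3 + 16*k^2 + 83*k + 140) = k/(k + 4)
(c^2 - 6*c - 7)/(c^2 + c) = (c - 7)/c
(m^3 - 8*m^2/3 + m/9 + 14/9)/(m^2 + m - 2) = (9*m^2 - 15*m - 14)/(9*(m + 2))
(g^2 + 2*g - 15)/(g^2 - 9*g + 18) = (g + 5)/(g - 6)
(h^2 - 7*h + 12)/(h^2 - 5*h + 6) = (h - 4)/(h - 2)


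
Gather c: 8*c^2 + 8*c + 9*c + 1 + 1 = 8*c^2 + 17*c + 2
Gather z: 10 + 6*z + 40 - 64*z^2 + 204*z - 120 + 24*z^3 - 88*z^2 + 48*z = 24*z^3 - 152*z^2 + 258*z - 70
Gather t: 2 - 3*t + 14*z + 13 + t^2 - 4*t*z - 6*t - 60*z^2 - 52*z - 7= t^2 + t*(-4*z - 9) - 60*z^2 - 38*z + 8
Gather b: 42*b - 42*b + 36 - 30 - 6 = 0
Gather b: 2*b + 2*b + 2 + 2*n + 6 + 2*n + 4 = 4*b + 4*n + 12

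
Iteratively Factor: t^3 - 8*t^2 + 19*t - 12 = (t - 4)*(t^2 - 4*t + 3) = (t - 4)*(t - 1)*(t - 3)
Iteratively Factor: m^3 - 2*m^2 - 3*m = (m + 1)*(m^2 - 3*m) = (m - 3)*(m + 1)*(m)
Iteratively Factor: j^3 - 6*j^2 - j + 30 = (j + 2)*(j^2 - 8*j + 15) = (j - 5)*(j + 2)*(j - 3)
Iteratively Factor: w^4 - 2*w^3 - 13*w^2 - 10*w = (w - 5)*(w^3 + 3*w^2 + 2*w) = w*(w - 5)*(w^2 + 3*w + 2) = w*(w - 5)*(w + 2)*(w + 1)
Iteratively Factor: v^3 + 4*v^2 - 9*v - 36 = (v + 3)*(v^2 + v - 12) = (v + 3)*(v + 4)*(v - 3)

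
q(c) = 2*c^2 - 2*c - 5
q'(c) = 4*c - 2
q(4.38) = 24.61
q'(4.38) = 15.52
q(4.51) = 26.66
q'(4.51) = 16.04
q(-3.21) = 22.03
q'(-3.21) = -14.84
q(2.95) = 6.50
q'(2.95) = 9.80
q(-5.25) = 60.62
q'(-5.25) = -23.00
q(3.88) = 17.35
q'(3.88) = 13.52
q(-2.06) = 7.61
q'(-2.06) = -10.24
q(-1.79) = 4.99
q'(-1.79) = -9.16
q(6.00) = 55.00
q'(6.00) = 22.00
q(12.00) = 259.00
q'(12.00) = 46.00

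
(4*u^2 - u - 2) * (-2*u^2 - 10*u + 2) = -8*u^4 - 38*u^3 + 22*u^2 + 18*u - 4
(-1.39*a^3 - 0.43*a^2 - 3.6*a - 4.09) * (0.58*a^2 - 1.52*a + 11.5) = -0.8062*a^5 + 1.8634*a^4 - 17.4194*a^3 - 1.8452*a^2 - 35.1832*a - 47.035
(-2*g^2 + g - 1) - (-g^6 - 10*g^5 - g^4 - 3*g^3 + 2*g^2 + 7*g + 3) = g^6 + 10*g^5 + g^4 + 3*g^3 - 4*g^2 - 6*g - 4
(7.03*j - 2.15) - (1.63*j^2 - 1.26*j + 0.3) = -1.63*j^2 + 8.29*j - 2.45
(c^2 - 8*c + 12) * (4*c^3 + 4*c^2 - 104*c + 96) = 4*c^5 - 28*c^4 - 88*c^3 + 976*c^2 - 2016*c + 1152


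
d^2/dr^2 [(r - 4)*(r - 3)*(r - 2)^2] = 12*r^2 - 66*r + 88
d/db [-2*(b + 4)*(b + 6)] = -4*b - 20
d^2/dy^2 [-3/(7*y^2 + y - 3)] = 6*(49*y^2 + 7*y - (14*y + 1)^2 - 21)/(7*y^2 + y - 3)^3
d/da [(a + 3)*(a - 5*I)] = 2*a + 3 - 5*I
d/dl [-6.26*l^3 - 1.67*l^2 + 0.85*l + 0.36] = -18.78*l^2 - 3.34*l + 0.85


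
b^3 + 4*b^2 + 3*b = b*(b + 1)*(b + 3)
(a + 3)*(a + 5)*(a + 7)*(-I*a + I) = -I*a^4 - 14*I*a^3 - 56*I*a^2 - 34*I*a + 105*I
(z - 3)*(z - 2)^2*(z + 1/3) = z^4 - 20*z^3/3 + 41*z^2/3 - 20*z/3 - 4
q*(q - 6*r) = q^2 - 6*q*r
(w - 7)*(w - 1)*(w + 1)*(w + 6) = w^4 - w^3 - 43*w^2 + w + 42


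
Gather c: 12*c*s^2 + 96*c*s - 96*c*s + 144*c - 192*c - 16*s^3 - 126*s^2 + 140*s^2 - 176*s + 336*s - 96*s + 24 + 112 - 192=c*(12*s^2 - 48) - 16*s^3 + 14*s^2 + 64*s - 56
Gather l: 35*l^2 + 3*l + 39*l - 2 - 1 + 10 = 35*l^2 + 42*l + 7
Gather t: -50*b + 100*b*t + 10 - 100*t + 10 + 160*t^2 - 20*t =-50*b + 160*t^2 + t*(100*b - 120) + 20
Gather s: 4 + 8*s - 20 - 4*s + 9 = 4*s - 7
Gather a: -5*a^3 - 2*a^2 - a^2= -5*a^3 - 3*a^2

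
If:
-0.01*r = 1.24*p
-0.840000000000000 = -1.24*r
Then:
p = -0.01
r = 0.68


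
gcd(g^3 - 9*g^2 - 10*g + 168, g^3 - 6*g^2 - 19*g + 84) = g^2 - 3*g - 28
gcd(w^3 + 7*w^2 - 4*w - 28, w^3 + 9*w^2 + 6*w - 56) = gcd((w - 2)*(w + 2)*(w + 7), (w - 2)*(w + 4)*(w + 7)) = w^2 + 5*w - 14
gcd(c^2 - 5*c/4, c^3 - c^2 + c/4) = c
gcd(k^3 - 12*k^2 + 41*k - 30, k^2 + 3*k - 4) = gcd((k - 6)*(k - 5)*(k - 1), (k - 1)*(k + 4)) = k - 1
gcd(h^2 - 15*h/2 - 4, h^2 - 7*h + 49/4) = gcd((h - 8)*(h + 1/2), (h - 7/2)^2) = 1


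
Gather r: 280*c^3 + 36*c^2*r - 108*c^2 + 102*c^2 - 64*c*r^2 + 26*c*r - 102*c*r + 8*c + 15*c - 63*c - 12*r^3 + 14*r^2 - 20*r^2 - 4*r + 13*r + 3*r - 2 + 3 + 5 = 280*c^3 - 6*c^2 - 40*c - 12*r^3 + r^2*(-64*c - 6) + r*(36*c^2 - 76*c + 12) + 6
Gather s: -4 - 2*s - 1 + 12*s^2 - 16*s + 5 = 12*s^2 - 18*s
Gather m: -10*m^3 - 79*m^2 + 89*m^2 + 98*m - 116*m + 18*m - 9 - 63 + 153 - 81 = -10*m^3 + 10*m^2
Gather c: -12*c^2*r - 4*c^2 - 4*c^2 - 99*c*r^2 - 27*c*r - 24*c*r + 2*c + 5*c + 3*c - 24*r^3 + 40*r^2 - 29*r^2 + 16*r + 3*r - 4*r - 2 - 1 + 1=c^2*(-12*r - 8) + c*(-99*r^2 - 51*r + 10) - 24*r^3 + 11*r^2 + 15*r - 2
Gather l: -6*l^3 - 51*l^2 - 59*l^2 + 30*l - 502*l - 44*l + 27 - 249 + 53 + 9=-6*l^3 - 110*l^2 - 516*l - 160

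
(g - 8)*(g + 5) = g^2 - 3*g - 40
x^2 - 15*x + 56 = (x - 8)*(x - 7)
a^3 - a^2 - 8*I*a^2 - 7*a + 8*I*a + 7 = (a - 1)*(a - 7*I)*(a - I)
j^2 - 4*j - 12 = (j - 6)*(j + 2)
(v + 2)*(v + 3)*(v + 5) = v^3 + 10*v^2 + 31*v + 30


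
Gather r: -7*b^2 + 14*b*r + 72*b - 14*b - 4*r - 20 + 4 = -7*b^2 + 58*b + r*(14*b - 4) - 16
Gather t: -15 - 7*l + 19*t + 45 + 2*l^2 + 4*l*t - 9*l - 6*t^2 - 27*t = 2*l^2 - 16*l - 6*t^2 + t*(4*l - 8) + 30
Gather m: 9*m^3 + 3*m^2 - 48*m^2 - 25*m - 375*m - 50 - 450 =9*m^3 - 45*m^2 - 400*m - 500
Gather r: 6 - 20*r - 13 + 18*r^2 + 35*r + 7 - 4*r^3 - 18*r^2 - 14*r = -4*r^3 + r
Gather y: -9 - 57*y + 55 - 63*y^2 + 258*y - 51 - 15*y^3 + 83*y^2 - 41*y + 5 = -15*y^3 + 20*y^2 + 160*y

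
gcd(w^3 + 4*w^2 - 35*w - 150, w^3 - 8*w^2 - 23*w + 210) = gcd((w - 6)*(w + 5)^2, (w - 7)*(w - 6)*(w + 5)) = w^2 - w - 30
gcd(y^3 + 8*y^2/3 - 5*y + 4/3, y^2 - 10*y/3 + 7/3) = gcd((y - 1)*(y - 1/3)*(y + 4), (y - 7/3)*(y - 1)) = y - 1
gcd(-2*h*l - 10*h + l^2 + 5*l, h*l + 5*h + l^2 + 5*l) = l + 5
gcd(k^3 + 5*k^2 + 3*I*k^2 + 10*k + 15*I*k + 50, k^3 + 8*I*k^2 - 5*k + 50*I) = k^2 + 3*I*k + 10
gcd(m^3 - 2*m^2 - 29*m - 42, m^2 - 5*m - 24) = m + 3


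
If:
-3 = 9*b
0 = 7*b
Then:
No Solution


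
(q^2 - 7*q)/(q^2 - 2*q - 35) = q/(q + 5)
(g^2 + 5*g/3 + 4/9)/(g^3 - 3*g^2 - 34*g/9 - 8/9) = (3*g + 4)/(3*g^2 - 10*g - 8)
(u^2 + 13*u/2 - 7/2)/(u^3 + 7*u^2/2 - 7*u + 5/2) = (u + 7)/(u^2 + 4*u - 5)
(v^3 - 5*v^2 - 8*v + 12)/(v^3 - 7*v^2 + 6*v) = (v + 2)/v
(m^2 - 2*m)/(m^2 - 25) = m*(m - 2)/(m^2 - 25)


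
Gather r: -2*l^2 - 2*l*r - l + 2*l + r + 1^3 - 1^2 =-2*l^2 + l + r*(1 - 2*l)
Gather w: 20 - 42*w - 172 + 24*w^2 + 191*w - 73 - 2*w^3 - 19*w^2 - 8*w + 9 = -2*w^3 + 5*w^2 + 141*w - 216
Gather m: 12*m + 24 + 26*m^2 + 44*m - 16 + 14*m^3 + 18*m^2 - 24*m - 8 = 14*m^3 + 44*m^2 + 32*m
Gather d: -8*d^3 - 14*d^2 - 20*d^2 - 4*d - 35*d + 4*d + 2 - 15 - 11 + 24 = -8*d^3 - 34*d^2 - 35*d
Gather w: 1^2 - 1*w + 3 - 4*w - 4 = -5*w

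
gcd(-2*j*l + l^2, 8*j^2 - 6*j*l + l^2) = 2*j - l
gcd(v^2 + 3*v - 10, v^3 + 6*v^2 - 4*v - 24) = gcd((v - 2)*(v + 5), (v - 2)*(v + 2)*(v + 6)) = v - 2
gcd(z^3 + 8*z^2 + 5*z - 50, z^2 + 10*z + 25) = z^2 + 10*z + 25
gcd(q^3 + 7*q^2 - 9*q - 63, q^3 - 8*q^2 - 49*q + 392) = q + 7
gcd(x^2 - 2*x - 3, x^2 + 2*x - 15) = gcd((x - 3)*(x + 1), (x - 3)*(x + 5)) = x - 3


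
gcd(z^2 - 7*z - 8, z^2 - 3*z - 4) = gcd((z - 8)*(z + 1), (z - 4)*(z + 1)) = z + 1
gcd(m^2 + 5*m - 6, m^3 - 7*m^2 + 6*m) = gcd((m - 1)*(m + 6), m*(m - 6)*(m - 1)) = m - 1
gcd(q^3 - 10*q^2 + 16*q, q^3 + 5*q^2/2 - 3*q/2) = q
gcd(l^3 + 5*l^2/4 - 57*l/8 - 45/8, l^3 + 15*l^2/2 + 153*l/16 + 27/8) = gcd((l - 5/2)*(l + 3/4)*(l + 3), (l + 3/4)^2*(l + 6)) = l + 3/4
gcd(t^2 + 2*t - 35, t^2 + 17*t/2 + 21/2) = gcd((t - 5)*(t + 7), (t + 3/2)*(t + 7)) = t + 7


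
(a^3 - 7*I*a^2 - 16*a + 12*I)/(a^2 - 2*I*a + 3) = (a^2 - 4*I*a - 4)/(a + I)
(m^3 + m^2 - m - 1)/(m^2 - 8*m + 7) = (m^2 + 2*m + 1)/(m - 7)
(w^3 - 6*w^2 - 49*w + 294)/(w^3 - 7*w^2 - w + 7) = (w^2 + w - 42)/(w^2 - 1)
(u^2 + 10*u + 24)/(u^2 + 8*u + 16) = (u + 6)/(u + 4)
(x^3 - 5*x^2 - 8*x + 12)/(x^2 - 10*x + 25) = (x^3 - 5*x^2 - 8*x + 12)/(x^2 - 10*x + 25)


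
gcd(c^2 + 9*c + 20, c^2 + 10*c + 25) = c + 5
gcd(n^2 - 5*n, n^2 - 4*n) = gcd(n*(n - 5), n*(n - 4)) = n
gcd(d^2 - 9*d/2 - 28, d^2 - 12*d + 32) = d - 8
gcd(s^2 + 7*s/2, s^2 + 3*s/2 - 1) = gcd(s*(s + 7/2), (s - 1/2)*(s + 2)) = 1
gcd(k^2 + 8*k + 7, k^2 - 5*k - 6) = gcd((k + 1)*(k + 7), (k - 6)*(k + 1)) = k + 1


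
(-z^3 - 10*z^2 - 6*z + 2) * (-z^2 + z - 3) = z^5 + 9*z^4 - z^3 + 22*z^2 + 20*z - 6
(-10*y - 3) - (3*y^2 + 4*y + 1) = -3*y^2 - 14*y - 4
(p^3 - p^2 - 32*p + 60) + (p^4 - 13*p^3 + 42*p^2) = p^4 - 12*p^3 + 41*p^2 - 32*p + 60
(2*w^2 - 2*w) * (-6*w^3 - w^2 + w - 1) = -12*w^5 + 10*w^4 + 4*w^3 - 4*w^2 + 2*w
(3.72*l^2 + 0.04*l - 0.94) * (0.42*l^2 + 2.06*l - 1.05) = 1.5624*l^4 + 7.68*l^3 - 4.2184*l^2 - 1.9784*l + 0.987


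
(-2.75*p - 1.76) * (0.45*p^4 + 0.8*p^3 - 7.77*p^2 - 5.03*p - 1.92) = -1.2375*p^5 - 2.992*p^4 + 19.9595*p^3 + 27.5077*p^2 + 14.1328*p + 3.3792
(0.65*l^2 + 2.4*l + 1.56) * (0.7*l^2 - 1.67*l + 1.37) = 0.455*l^4 + 0.5945*l^3 - 2.0255*l^2 + 0.6828*l + 2.1372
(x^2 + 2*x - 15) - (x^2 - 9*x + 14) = 11*x - 29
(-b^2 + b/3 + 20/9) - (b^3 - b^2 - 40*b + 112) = -b^3 + 121*b/3 - 988/9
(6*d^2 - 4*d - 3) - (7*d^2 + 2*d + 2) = -d^2 - 6*d - 5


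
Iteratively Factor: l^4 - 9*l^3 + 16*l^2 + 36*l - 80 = (l - 4)*(l^3 - 5*l^2 - 4*l + 20) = (l - 4)*(l - 2)*(l^2 - 3*l - 10) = (l - 4)*(l - 2)*(l + 2)*(l - 5)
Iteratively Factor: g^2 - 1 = (g + 1)*(g - 1)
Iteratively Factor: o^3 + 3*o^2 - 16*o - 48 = (o + 3)*(o^2 - 16) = (o - 4)*(o + 3)*(o + 4)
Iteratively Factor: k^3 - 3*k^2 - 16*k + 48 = (k - 4)*(k^2 + k - 12) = (k - 4)*(k + 4)*(k - 3)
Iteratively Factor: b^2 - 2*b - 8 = (b - 4)*(b + 2)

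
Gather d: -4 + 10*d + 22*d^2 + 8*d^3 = 8*d^3 + 22*d^2 + 10*d - 4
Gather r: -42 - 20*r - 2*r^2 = -2*r^2 - 20*r - 42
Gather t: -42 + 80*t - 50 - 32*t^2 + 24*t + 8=-32*t^2 + 104*t - 84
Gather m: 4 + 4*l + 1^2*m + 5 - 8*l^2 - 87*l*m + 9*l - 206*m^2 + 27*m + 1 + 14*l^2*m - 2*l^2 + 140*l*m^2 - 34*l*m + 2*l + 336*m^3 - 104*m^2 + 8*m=-10*l^2 + 15*l + 336*m^3 + m^2*(140*l - 310) + m*(14*l^2 - 121*l + 36) + 10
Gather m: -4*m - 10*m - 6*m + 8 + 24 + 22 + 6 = 60 - 20*m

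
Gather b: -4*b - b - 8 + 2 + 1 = -5*b - 5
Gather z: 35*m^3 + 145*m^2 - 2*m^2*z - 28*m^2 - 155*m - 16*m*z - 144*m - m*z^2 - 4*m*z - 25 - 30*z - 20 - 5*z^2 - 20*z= 35*m^3 + 117*m^2 - 299*m + z^2*(-m - 5) + z*(-2*m^2 - 20*m - 50) - 45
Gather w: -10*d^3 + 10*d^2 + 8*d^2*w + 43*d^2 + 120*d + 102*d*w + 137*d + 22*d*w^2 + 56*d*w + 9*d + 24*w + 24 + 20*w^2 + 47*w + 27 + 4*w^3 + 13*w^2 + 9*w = -10*d^3 + 53*d^2 + 266*d + 4*w^3 + w^2*(22*d + 33) + w*(8*d^2 + 158*d + 80) + 51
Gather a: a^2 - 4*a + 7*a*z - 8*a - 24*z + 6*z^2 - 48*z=a^2 + a*(7*z - 12) + 6*z^2 - 72*z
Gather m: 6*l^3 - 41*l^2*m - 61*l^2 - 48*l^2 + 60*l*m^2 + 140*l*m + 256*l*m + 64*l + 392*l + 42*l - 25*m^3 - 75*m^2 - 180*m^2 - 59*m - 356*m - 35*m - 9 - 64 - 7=6*l^3 - 109*l^2 + 498*l - 25*m^3 + m^2*(60*l - 255) + m*(-41*l^2 + 396*l - 450) - 80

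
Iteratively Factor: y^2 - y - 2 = (y + 1)*(y - 2)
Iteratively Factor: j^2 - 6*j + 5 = (j - 1)*(j - 5)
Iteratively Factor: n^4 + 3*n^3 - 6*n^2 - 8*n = (n + 1)*(n^3 + 2*n^2 - 8*n) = (n + 1)*(n + 4)*(n^2 - 2*n) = n*(n + 1)*(n + 4)*(n - 2)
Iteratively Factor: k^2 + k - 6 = (k + 3)*(k - 2)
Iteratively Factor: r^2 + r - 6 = (r + 3)*(r - 2)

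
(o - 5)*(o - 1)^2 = o^3 - 7*o^2 + 11*o - 5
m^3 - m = m*(m - 1)*(m + 1)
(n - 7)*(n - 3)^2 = n^3 - 13*n^2 + 51*n - 63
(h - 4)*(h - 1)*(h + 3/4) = h^3 - 17*h^2/4 + h/4 + 3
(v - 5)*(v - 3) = v^2 - 8*v + 15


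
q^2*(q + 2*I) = q^3 + 2*I*q^2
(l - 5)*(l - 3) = l^2 - 8*l + 15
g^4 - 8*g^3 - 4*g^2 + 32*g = g*(g - 8)*(g - 2)*(g + 2)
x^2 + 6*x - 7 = (x - 1)*(x + 7)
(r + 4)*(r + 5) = r^2 + 9*r + 20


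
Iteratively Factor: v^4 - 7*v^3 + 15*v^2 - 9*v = (v - 3)*(v^3 - 4*v^2 + 3*v) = (v - 3)^2*(v^2 - v) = (v - 3)^2*(v - 1)*(v)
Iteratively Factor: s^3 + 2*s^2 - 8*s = (s + 4)*(s^2 - 2*s) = s*(s + 4)*(s - 2)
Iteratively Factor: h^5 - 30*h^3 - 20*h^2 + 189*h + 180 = (h - 5)*(h^4 + 5*h^3 - 5*h^2 - 45*h - 36) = (h - 5)*(h + 3)*(h^3 + 2*h^2 - 11*h - 12) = (h - 5)*(h + 3)*(h + 4)*(h^2 - 2*h - 3) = (h - 5)*(h - 3)*(h + 3)*(h + 4)*(h + 1)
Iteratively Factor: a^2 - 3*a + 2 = (a - 1)*(a - 2)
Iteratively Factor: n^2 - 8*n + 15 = (n - 3)*(n - 5)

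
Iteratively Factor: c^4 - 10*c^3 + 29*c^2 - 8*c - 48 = (c - 4)*(c^3 - 6*c^2 + 5*c + 12) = (c - 4)*(c + 1)*(c^2 - 7*c + 12) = (c - 4)^2*(c + 1)*(c - 3)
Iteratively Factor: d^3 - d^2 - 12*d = (d)*(d^2 - d - 12) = d*(d + 3)*(d - 4)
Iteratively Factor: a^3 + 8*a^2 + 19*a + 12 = (a + 3)*(a^2 + 5*a + 4) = (a + 3)*(a + 4)*(a + 1)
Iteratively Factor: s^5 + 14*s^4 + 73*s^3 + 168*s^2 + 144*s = (s)*(s^4 + 14*s^3 + 73*s^2 + 168*s + 144) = s*(s + 3)*(s^3 + 11*s^2 + 40*s + 48) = s*(s + 3)^2*(s^2 + 8*s + 16) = s*(s + 3)^2*(s + 4)*(s + 4)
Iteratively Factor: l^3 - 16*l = (l + 4)*(l^2 - 4*l) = l*(l + 4)*(l - 4)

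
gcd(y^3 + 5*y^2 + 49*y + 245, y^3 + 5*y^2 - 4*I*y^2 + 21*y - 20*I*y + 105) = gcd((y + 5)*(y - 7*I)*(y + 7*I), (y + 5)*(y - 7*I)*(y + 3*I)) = y^2 + y*(5 - 7*I) - 35*I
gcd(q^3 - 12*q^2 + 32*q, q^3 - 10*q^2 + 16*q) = q^2 - 8*q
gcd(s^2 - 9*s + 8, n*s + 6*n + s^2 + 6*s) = 1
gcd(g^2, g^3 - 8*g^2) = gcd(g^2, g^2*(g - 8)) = g^2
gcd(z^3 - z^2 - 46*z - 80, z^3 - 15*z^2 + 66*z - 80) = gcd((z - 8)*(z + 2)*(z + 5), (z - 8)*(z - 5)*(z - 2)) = z - 8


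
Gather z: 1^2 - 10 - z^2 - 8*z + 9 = -z^2 - 8*z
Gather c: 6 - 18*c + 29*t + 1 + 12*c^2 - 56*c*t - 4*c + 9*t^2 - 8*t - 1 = 12*c^2 + c*(-56*t - 22) + 9*t^2 + 21*t + 6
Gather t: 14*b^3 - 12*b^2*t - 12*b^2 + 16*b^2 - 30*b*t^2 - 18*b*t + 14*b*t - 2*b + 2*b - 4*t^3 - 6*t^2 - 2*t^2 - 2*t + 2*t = 14*b^3 + 4*b^2 - 4*t^3 + t^2*(-30*b - 8) + t*(-12*b^2 - 4*b)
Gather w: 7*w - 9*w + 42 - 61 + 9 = -2*w - 10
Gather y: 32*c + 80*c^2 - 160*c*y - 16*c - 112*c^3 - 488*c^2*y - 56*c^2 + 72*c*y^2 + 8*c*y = -112*c^3 + 24*c^2 + 72*c*y^2 + 16*c + y*(-488*c^2 - 152*c)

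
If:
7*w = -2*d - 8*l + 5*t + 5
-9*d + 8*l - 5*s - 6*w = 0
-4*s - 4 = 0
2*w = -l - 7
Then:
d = -22*w/9 - 17/3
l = -2*w - 7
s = -1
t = -25*w/9 - 217/15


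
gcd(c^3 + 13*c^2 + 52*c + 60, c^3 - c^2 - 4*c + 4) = c + 2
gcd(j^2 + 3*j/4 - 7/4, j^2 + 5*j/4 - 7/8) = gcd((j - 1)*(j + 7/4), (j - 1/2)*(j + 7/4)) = j + 7/4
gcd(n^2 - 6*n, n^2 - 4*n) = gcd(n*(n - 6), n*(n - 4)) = n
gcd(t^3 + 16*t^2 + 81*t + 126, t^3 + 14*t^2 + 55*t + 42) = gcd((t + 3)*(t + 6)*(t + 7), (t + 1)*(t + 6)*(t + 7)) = t^2 + 13*t + 42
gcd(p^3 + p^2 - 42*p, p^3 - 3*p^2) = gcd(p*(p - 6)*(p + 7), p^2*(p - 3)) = p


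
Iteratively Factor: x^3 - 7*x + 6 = (x - 1)*(x^2 + x - 6) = (x - 1)*(x + 3)*(x - 2)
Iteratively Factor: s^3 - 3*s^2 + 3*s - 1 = (s - 1)*(s^2 - 2*s + 1) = (s - 1)^2*(s - 1)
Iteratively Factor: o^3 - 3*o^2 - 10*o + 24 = (o + 3)*(o^2 - 6*o + 8) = (o - 2)*(o + 3)*(o - 4)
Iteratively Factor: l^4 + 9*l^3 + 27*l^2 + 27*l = (l + 3)*(l^3 + 6*l^2 + 9*l) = (l + 3)^2*(l^2 + 3*l) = l*(l + 3)^2*(l + 3)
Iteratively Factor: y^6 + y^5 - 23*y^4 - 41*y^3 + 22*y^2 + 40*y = (y + 4)*(y^5 - 3*y^4 - 11*y^3 + 3*y^2 + 10*y) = (y - 5)*(y + 4)*(y^4 + 2*y^3 - y^2 - 2*y) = (y - 5)*(y - 1)*(y + 4)*(y^3 + 3*y^2 + 2*y) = (y - 5)*(y - 1)*(y + 1)*(y + 4)*(y^2 + 2*y) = y*(y - 5)*(y - 1)*(y + 1)*(y + 4)*(y + 2)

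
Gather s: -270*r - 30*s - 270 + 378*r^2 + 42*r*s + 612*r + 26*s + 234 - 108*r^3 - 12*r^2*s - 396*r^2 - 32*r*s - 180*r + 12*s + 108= -108*r^3 - 18*r^2 + 162*r + s*(-12*r^2 + 10*r + 8) + 72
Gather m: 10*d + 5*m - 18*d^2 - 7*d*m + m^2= -18*d^2 + 10*d + m^2 + m*(5 - 7*d)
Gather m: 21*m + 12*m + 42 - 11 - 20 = 33*m + 11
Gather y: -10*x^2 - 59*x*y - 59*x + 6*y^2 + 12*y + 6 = -10*x^2 - 59*x + 6*y^2 + y*(12 - 59*x) + 6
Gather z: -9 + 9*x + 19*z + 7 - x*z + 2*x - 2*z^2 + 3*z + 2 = 11*x - 2*z^2 + z*(22 - x)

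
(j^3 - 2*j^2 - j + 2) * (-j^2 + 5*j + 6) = -j^5 + 7*j^4 - 3*j^3 - 19*j^2 + 4*j + 12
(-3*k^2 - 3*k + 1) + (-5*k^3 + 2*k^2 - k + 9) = -5*k^3 - k^2 - 4*k + 10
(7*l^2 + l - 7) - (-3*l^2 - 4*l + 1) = 10*l^2 + 5*l - 8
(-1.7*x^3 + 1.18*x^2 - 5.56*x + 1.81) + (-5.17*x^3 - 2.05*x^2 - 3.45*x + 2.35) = -6.87*x^3 - 0.87*x^2 - 9.01*x + 4.16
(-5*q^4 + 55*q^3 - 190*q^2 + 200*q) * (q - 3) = -5*q^5 + 70*q^4 - 355*q^3 + 770*q^2 - 600*q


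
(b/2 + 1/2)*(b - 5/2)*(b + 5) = b^3/2 + 7*b^2/4 - 5*b - 25/4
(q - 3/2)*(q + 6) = q^2 + 9*q/2 - 9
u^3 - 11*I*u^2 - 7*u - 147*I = (u - 7*I)^2*(u + 3*I)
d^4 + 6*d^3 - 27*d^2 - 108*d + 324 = (d - 3)^2*(d + 6)^2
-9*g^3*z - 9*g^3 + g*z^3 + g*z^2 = (-3*g + z)*(3*g + z)*(g*z + g)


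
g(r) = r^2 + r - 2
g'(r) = 2*r + 1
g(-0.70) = -2.21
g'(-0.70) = -0.40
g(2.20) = 5.04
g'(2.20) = 5.40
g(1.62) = 2.24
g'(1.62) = 4.24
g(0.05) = -1.95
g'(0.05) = 1.10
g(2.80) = 8.64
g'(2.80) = 6.60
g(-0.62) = -2.24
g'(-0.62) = -0.24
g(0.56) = -1.13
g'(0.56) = 2.12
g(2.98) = 9.86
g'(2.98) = 6.96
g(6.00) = 40.00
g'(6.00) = 13.00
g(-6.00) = 28.00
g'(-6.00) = -11.00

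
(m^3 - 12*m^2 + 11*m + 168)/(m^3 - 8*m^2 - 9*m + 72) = (m - 7)/(m - 3)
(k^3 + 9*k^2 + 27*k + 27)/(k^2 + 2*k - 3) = (k^2 + 6*k + 9)/(k - 1)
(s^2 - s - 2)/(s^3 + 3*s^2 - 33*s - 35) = (s - 2)/(s^2 + 2*s - 35)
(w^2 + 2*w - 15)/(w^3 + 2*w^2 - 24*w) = (w^2 + 2*w - 15)/(w*(w^2 + 2*w - 24))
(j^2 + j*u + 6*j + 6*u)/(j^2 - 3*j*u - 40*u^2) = (-j^2 - j*u - 6*j - 6*u)/(-j^2 + 3*j*u + 40*u^2)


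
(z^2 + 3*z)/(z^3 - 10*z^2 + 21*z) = (z + 3)/(z^2 - 10*z + 21)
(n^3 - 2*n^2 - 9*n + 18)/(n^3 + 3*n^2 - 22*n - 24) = (n^3 - 2*n^2 - 9*n + 18)/(n^3 + 3*n^2 - 22*n - 24)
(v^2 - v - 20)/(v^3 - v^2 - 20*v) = 1/v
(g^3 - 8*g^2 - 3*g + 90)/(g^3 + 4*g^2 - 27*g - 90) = (g - 6)/(g + 6)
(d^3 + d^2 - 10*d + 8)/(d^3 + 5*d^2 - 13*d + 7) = (d^2 + 2*d - 8)/(d^2 + 6*d - 7)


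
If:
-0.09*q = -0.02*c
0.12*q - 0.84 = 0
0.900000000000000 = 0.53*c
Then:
No Solution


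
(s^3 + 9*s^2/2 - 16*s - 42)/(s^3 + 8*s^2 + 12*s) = (s - 7/2)/s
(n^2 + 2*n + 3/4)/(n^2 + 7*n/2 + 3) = (n + 1/2)/(n + 2)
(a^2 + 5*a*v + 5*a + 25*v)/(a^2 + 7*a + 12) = (a^2 + 5*a*v + 5*a + 25*v)/(a^2 + 7*a + 12)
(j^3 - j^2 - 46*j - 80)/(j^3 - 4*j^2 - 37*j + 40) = (j + 2)/(j - 1)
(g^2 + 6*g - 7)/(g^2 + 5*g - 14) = (g - 1)/(g - 2)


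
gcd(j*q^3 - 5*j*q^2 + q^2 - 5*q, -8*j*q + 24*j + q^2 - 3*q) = 1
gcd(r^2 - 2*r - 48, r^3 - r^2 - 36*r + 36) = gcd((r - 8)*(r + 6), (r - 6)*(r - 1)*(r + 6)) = r + 6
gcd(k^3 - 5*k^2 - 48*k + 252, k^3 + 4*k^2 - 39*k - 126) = k^2 + k - 42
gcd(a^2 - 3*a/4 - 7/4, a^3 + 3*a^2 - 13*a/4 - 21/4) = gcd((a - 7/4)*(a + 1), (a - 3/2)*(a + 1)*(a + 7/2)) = a + 1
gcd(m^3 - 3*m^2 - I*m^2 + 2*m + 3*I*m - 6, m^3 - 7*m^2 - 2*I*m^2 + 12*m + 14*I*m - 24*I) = m^2 + m*(-3 - 2*I) + 6*I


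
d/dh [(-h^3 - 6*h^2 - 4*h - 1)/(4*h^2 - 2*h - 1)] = (-4*h^4 + 4*h^3 + 31*h^2 + 20*h + 2)/(16*h^4 - 16*h^3 - 4*h^2 + 4*h + 1)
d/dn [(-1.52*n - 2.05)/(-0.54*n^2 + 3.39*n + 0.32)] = (-0.8208*n^2 - 2.214*n + 6.4631)/(0.2916*n^4 - 3.6612*n^3 + 11.1465*n^2 + 2.1696*n + 0.1024)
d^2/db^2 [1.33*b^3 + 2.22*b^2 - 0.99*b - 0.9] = 7.98*b + 4.44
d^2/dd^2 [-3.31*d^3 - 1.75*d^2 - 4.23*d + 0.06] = -19.86*d - 3.5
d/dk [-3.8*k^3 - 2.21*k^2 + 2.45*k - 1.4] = -11.4*k^2 - 4.42*k + 2.45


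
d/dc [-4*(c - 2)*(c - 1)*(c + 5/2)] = -12*c^2 + 4*c + 22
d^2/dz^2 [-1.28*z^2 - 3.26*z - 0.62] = -2.56000000000000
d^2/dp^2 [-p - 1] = 0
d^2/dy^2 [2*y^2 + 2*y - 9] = 4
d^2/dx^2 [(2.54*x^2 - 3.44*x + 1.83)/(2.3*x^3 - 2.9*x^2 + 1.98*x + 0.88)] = (26.8732*x^6 - 109.1856*x^5 + 184.43424*x^4 - 264.63096*x^3 + 264.78792*x^2 - 137.94396*x + 39.610648)/(12.167*x^9 - 46.023*x^8 + 89.4516*x^7 - 89.663*x^6 + 41.78856*x^5 + 12.14004*x^4 - 17.212008*x^3 + 3.612576*x^2 + 4.599936*x + 0.681472)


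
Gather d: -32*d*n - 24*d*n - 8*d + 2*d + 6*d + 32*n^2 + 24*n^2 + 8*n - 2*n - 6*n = -56*d*n + 56*n^2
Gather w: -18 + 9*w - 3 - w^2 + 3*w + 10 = -w^2 + 12*w - 11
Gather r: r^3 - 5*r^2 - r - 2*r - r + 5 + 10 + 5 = r^3 - 5*r^2 - 4*r + 20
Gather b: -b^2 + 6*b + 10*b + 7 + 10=-b^2 + 16*b + 17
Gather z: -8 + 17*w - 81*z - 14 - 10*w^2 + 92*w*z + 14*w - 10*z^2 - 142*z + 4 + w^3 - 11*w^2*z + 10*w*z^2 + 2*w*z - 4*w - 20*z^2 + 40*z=w^3 - 10*w^2 + 27*w + z^2*(10*w - 30) + z*(-11*w^2 + 94*w - 183) - 18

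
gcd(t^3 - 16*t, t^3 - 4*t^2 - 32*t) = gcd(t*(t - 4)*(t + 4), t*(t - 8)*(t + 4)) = t^2 + 4*t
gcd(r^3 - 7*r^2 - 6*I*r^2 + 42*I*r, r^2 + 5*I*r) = r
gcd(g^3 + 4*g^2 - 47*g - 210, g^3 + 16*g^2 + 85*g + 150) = g^2 + 11*g + 30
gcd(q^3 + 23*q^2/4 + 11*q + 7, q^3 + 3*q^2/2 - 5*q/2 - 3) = q + 2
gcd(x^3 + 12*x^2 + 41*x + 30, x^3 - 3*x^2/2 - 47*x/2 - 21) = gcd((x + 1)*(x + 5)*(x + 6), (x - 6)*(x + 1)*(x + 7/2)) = x + 1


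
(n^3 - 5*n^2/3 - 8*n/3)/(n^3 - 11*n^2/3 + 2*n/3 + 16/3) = n/(n - 2)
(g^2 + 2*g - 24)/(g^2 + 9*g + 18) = (g - 4)/(g + 3)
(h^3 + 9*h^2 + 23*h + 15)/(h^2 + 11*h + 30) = (h^2 + 4*h + 3)/(h + 6)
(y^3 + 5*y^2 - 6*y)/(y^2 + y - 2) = y*(y + 6)/(y + 2)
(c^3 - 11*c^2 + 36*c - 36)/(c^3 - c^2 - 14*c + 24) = (c - 6)/(c + 4)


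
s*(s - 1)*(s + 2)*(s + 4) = s^4 + 5*s^3 + 2*s^2 - 8*s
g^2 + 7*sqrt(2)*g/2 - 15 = (g - 3*sqrt(2)/2)*(g + 5*sqrt(2))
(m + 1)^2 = m^2 + 2*m + 1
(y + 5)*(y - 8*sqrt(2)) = y^2 - 8*sqrt(2)*y + 5*y - 40*sqrt(2)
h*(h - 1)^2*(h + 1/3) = h^4 - 5*h^3/3 + h^2/3 + h/3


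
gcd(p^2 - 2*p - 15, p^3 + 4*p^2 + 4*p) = 1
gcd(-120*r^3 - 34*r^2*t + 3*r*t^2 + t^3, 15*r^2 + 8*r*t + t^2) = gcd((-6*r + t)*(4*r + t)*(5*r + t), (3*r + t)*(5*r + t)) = 5*r + t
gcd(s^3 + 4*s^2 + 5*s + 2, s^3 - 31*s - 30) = s + 1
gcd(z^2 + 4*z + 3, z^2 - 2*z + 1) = 1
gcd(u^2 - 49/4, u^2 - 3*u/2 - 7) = u - 7/2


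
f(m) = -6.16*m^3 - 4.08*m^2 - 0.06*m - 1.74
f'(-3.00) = -141.90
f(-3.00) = 128.04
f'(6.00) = -714.30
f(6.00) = -1479.54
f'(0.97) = -25.36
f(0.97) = -11.26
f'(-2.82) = -124.01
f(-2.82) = 104.13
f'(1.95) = -86.24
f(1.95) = -63.05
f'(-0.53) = -0.93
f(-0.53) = -1.94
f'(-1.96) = -55.06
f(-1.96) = 29.09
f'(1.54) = -56.45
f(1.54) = -34.01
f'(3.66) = -277.48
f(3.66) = -358.63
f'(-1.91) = -51.89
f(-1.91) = 26.41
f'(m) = -18.48*m^2 - 8.16*m - 0.06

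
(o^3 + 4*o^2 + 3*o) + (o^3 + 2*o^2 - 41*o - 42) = 2*o^3 + 6*o^2 - 38*o - 42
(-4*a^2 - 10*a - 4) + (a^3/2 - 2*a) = a^3/2 - 4*a^2 - 12*a - 4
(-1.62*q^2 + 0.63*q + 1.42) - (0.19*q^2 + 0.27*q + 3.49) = -1.81*q^2 + 0.36*q - 2.07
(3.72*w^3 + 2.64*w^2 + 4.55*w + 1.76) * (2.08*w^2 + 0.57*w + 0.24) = 7.7376*w^5 + 7.6116*w^4 + 11.8616*w^3 + 6.8879*w^2 + 2.0952*w + 0.4224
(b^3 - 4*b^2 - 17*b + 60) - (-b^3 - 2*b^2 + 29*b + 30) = 2*b^3 - 2*b^2 - 46*b + 30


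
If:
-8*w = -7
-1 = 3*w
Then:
No Solution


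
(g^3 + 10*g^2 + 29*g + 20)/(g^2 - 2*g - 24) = (g^2 + 6*g + 5)/(g - 6)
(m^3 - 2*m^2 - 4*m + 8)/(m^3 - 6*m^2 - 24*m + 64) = (m^2 - 4)/(m^2 - 4*m - 32)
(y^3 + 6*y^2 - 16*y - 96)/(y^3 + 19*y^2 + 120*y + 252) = (y^2 - 16)/(y^2 + 13*y + 42)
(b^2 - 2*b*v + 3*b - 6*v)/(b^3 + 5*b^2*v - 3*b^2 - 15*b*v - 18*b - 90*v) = (b - 2*v)/(b^2 + 5*b*v - 6*b - 30*v)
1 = 1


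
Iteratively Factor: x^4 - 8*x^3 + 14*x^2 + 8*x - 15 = (x + 1)*(x^3 - 9*x^2 + 23*x - 15) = (x - 5)*(x + 1)*(x^2 - 4*x + 3) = (x - 5)*(x - 3)*(x + 1)*(x - 1)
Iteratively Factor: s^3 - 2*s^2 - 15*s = (s)*(s^2 - 2*s - 15) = s*(s + 3)*(s - 5)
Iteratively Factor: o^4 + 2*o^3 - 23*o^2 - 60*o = (o + 4)*(o^3 - 2*o^2 - 15*o) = (o - 5)*(o + 4)*(o^2 + 3*o) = o*(o - 5)*(o + 4)*(o + 3)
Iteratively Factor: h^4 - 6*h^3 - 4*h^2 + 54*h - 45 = (h - 3)*(h^3 - 3*h^2 - 13*h + 15) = (h - 5)*(h - 3)*(h^2 + 2*h - 3) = (h - 5)*(h - 3)*(h + 3)*(h - 1)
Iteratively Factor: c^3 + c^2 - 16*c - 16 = (c - 4)*(c^2 + 5*c + 4) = (c - 4)*(c + 1)*(c + 4)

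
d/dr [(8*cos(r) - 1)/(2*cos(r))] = -sin(r)/(2*cos(r)^2)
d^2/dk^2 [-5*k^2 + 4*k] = -10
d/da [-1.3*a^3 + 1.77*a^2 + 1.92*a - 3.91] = -3.9*a^2 + 3.54*a + 1.92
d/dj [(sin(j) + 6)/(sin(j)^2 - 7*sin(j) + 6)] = (-12*sin(j) + cos(j)^2 + 47)*cos(j)/(sin(j)^2 - 7*sin(j) + 6)^2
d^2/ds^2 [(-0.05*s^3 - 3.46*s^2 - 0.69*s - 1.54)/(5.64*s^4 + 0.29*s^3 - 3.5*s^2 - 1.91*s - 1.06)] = (-3.18096*s^9 - 660.367296*s^8 - 303.260544*s^7 - 1142.617656*s^6 - 448.799592*s^5 - 2.88674400000002*s^4 + 22.572216*s^3 - 144.685848*s^2 - 49.587456*s - 4.790712)/(179.406144*s^12 + 27.674352*s^11 - 332.577828*s^10 - 216.592219*s^9 + 86.488446*s^8 + 225.993591*s^7 + 155.761714*s^6 + 7.949211*s^5 - 54.725934*s^4 - 48.506939*s^3 - 23.398758*s^2 - 6.438228*s - 1.191016)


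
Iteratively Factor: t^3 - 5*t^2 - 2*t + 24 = (t + 2)*(t^2 - 7*t + 12) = (t - 4)*(t + 2)*(t - 3)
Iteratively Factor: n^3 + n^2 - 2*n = (n - 1)*(n^2 + 2*n) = (n - 1)*(n + 2)*(n)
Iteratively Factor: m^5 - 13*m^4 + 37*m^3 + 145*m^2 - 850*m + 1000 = (m - 5)*(m^4 - 8*m^3 - 3*m^2 + 130*m - 200) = (m - 5)^2*(m^3 - 3*m^2 - 18*m + 40) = (m - 5)^3*(m^2 + 2*m - 8) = (m - 5)^3*(m - 2)*(m + 4)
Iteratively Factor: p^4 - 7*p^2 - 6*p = (p + 2)*(p^3 - 2*p^2 - 3*p) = (p - 3)*(p + 2)*(p^2 + p) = p*(p - 3)*(p + 2)*(p + 1)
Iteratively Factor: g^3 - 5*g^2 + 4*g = (g)*(g^2 - 5*g + 4) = g*(g - 1)*(g - 4)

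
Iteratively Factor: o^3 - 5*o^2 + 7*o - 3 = (o - 3)*(o^2 - 2*o + 1) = (o - 3)*(o - 1)*(o - 1)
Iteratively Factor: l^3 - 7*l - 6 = (l - 3)*(l^2 + 3*l + 2) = (l - 3)*(l + 1)*(l + 2)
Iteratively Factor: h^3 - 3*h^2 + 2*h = (h)*(h^2 - 3*h + 2) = h*(h - 1)*(h - 2)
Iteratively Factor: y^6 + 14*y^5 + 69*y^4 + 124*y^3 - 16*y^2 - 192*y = (y + 4)*(y^5 + 10*y^4 + 29*y^3 + 8*y^2 - 48*y) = (y - 1)*(y + 4)*(y^4 + 11*y^3 + 40*y^2 + 48*y) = (y - 1)*(y + 3)*(y + 4)*(y^3 + 8*y^2 + 16*y) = y*(y - 1)*(y + 3)*(y + 4)*(y^2 + 8*y + 16) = y*(y - 1)*(y + 3)*(y + 4)^2*(y + 4)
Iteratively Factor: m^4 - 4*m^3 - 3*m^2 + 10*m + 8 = (m - 2)*(m^3 - 2*m^2 - 7*m - 4) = (m - 4)*(m - 2)*(m^2 + 2*m + 1) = (m - 4)*(m - 2)*(m + 1)*(m + 1)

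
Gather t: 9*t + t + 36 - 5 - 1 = 10*t + 30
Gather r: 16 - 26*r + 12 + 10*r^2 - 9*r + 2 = 10*r^2 - 35*r + 30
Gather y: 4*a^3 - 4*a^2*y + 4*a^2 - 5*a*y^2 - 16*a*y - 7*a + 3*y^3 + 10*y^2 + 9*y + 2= 4*a^3 + 4*a^2 - 7*a + 3*y^3 + y^2*(10 - 5*a) + y*(-4*a^2 - 16*a + 9) + 2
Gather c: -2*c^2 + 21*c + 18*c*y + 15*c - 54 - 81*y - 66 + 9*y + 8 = -2*c^2 + c*(18*y + 36) - 72*y - 112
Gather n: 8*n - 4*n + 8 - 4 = 4*n + 4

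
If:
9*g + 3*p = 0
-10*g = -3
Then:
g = 3/10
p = -9/10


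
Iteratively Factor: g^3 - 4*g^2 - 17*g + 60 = (g - 5)*(g^2 + g - 12) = (g - 5)*(g + 4)*(g - 3)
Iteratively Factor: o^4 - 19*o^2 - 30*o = (o + 2)*(o^3 - 2*o^2 - 15*o) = (o - 5)*(o + 2)*(o^2 + 3*o) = o*(o - 5)*(o + 2)*(o + 3)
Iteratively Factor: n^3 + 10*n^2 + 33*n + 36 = (n + 3)*(n^2 + 7*n + 12) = (n + 3)^2*(n + 4)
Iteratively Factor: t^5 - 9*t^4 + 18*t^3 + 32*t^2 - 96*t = (t + 2)*(t^4 - 11*t^3 + 40*t^2 - 48*t) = t*(t + 2)*(t^3 - 11*t^2 + 40*t - 48) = t*(t - 3)*(t + 2)*(t^2 - 8*t + 16) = t*(t - 4)*(t - 3)*(t + 2)*(t - 4)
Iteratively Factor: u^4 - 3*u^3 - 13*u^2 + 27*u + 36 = (u + 3)*(u^3 - 6*u^2 + 5*u + 12) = (u - 4)*(u + 3)*(u^2 - 2*u - 3) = (u - 4)*(u - 3)*(u + 3)*(u + 1)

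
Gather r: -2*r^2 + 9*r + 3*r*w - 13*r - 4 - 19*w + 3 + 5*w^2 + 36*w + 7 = -2*r^2 + r*(3*w - 4) + 5*w^2 + 17*w + 6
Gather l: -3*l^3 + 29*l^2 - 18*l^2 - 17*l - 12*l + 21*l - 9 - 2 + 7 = -3*l^3 + 11*l^2 - 8*l - 4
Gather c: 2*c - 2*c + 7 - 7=0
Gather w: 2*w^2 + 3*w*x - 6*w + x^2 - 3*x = 2*w^2 + w*(3*x - 6) + x^2 - 3*x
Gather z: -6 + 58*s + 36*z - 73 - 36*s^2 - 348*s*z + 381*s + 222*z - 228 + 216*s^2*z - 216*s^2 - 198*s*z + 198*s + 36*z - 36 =-252*s^2 + 637*s + z*(216*s^2 - 546*s + 294) - 343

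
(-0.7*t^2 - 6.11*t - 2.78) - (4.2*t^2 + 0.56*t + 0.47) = -4.9*t^2 - 6.67*t - 3.25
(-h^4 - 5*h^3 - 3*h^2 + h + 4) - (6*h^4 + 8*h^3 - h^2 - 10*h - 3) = -7*h^4 - 13*h^3 - 2*h^2 + 11*h + 7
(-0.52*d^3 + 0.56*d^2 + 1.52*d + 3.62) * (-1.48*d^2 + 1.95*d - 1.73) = 0.7696*d^5 - 1.8428*d^4 - 0.258*d^3 - 3.3624*d^2 + 4.4294*d - 6.2626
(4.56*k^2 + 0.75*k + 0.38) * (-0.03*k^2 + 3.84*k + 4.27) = -0.1368*k^4 + 17.4879*k^3 + 22.3398*k^2 + 4.6617*k + 1.6226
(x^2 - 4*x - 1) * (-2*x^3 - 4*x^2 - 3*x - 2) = -2*x^5 + 4*x^4 + 15*x^3 + 14*x^2 + 11*x + 2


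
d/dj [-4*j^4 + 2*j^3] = j^2*(6 - 16*j)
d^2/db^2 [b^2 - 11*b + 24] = 2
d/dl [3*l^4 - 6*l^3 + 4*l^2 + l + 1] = 12*l^3 - 18*l^2 + 8*l + 1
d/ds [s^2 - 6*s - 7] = 2*s - 6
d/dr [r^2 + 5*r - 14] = 2*r + 5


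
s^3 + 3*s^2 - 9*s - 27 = (s - 3)*(s + 3)^2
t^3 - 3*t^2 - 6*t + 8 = (t - 4)*(t - 1)*(t + 2)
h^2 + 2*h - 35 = (h - 5)*(h + 7)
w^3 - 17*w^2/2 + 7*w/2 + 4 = (w - 8)*(w - 1)*(w + 1/2)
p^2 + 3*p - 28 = (p - 4)*(p + 7)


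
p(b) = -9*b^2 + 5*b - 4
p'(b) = 5 - 18*b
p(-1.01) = -18.23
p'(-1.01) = 23.18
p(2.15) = -34.85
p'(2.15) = -33.70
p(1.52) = -17.19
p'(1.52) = -22.36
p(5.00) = -204.00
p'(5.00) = -85.00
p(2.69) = -55.67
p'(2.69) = -43.42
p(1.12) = -9.69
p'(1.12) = -15.16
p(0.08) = -3.66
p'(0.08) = 3.56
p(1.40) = -14.64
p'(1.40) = -20.20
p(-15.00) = -2104.00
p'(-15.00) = 275.00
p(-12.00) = -1360.00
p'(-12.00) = 221.00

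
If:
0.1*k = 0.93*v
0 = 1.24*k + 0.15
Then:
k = -0.12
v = -0.01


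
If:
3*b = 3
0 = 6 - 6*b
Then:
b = 1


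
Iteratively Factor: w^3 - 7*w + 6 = (w + 3)*(w^2 - 3*w + 2) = (w - 2)*(w + 3)*(w - 1)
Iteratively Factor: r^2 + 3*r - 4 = (r + 4)*(r - 1)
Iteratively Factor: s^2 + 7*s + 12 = (s + 4)*(s + 3)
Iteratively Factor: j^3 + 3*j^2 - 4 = (j + 2)*(j^2 + j - 2) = (j - 1)*(j + 2)*(j + 2)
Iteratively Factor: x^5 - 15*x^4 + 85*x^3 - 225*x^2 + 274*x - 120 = (x - 4)*(x^4 - 11*x^3 + 41*x^2 - 61*x + 30) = (x - 4)*(x - 3)*(x^3 - 8*x^2 + 17*x - 10) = (x - 4)*(x - 3)*(x - 2)*(x^2 - 6*x + 5) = (x - 4)*(x - 3)*(x - 2)*(x - 1)*(x - 5)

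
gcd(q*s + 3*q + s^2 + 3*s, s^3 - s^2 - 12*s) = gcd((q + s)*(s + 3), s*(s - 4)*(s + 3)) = s + 3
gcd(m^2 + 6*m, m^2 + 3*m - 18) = m + 6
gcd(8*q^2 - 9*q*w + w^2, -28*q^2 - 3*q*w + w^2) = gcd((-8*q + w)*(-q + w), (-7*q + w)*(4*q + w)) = 1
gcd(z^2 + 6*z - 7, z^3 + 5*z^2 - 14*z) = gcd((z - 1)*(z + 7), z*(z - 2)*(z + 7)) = z + 7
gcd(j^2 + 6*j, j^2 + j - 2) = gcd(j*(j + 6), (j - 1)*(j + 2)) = 1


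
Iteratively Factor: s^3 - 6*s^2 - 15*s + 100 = (s - 5)*(s^2 - s - 20) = (s - 5)*(s + 4)*(s - 5)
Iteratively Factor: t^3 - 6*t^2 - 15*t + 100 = (t - 5)*(t^2 - t - 20) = (t - 5)*(t + 4)*(t - 5)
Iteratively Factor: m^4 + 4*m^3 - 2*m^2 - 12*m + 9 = (m + 3)*(m^3 + m^2 - 5*m + 3) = (m + 3)^2*(m^2 - 2*m + 1) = (m - 1)*(m + 3)^2*(m - 1)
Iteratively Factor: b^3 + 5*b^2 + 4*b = (b + 4)*(b^2 + b) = b*(b + 4)*(b + 1)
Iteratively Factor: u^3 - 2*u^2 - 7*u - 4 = (u - 4)*(u^2 + 2*u + 1) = (u - 4)*(u + 1)*(u + 1)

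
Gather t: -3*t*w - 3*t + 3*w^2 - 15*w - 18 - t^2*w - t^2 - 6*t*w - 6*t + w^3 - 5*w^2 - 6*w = t^2*(-w - 1) + t*(-9*w - 9) + w^3 - 2*w^2 - 21*w - 18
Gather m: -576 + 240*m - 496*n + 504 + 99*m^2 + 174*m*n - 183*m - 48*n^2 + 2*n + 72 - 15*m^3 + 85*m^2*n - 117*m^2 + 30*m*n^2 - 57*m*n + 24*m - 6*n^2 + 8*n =-15*m^3 + m^2*(85*n - 18) + m*(30*n^2 + 117*n + 81) - 54*n^2 - 486*n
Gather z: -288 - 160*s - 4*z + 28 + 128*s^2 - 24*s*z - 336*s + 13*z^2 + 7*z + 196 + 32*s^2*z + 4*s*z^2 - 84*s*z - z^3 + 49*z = 128*s^2 - 496*s - z^3 + z^2*(4*s + 13) + z*(32*s^2 - 108*s + 52) - 64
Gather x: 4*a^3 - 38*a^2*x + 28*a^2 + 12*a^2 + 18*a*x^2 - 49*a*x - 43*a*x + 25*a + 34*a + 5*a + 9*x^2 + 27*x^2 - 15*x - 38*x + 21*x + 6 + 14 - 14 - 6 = 4*a^3 + 40*a^2 + 64*a + x^2*(18*a + 36) + x*(-38*a^2 - 92*a - 32)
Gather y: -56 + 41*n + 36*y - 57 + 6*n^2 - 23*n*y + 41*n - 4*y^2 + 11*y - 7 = 6*n^2 + 82*n - 4*y^2 + y*(47 - 23*n) - 120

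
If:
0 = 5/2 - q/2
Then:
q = 5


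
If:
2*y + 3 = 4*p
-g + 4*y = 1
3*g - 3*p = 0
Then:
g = 1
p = 1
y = 1/2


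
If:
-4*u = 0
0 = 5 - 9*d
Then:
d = 5/9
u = 0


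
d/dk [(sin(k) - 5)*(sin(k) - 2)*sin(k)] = (3*sin(k)^2 - 14*sin(k) + 10)*cos(k)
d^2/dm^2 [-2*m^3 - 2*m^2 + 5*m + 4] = -12*m - 4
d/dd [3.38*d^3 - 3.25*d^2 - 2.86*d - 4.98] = 10.14*d^2 - 6.5*d - 2.86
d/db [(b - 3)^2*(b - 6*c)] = 3*(b - 3)*(b - 4*c - 1)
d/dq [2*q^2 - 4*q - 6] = 4*q - 4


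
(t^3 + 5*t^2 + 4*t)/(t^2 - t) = (t^2 + 5*t + 4)/(t - 1)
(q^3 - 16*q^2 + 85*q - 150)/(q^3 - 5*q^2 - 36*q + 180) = (q - 5)/(q + 6)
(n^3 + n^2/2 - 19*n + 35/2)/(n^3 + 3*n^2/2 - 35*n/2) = (n - 1)/n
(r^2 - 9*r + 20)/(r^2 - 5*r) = (r - 4)/r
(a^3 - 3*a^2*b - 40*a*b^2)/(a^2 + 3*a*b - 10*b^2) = a*(a - 8*b)/(a - 2*b)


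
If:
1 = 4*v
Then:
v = 1/4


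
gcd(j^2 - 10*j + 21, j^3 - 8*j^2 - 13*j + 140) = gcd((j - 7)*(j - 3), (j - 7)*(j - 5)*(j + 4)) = j - 7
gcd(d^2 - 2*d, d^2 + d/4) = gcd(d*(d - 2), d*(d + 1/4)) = d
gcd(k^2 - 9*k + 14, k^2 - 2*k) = k - 2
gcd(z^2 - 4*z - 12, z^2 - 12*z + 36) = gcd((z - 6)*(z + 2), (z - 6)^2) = z - 6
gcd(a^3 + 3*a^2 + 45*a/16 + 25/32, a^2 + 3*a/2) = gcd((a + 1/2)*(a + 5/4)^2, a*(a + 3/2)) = 1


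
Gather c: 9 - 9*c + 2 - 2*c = 11 - 11*c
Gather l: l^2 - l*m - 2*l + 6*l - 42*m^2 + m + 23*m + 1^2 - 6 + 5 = l^2 + l*(4 - m) - 42*m^2 + 24*m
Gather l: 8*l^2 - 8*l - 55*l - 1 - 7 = 8*l^2 - 63*l - 8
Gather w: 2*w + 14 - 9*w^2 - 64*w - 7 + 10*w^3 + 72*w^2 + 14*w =10*w^3 + 63*w^2 - 48*w + 7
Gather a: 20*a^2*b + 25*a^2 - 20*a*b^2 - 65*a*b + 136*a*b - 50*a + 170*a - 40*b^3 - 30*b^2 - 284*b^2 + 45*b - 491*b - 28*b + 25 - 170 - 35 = a^2*(20*b + 25) + a*(-20*b^2 + 71*b + 120) - 40*b^3 - 314*b^2 - 474*b - 180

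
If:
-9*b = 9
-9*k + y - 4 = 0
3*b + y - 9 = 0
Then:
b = -1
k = 8/9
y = 12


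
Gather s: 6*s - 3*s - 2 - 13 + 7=3*s - 8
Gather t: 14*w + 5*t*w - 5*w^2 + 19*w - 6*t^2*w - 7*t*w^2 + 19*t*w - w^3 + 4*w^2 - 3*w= -6*t^2*w + t*(-7*w^2 + 24*w) - w^3 - w^2 + 30*w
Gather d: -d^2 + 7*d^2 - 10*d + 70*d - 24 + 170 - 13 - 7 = 6*d^2 + 60*d + 126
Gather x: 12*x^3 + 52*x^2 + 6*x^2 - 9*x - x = 12*x^3 + 58*x^2 - 10*x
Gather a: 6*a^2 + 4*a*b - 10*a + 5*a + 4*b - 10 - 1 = 6*a^2 + a*(4*b - 5) + 4*b - 11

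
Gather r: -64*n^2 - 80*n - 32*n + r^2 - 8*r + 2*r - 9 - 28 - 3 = -64*n^2 - 112*n + r^2 - 6*r - 40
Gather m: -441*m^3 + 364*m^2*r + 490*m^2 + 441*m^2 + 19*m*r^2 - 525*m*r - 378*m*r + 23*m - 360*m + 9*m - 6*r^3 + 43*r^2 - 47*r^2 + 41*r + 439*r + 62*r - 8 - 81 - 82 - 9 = -441*m^3 + m^2*(364*r + 931) + m*(19*r^2 - 903*r - 328) - 6*r^3 - 4*r^2 + 542*r - 180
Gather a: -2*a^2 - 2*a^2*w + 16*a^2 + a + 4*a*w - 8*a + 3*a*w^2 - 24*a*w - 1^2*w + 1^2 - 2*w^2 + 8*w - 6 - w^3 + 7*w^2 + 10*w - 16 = a^2*(14 - 2*w) + a*(3*w^2 - 20*w - 7) - w^3 + 5*w^2 + 17*w - 21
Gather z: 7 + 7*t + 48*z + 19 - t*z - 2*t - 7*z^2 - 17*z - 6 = 5*t - 7*z^2 + z*(31 - t) + 20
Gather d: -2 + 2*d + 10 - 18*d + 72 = 80 - 16*d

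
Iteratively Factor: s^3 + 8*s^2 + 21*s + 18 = (s + 3)*(s^2 + 5*s + 6) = (s + 3)^2*(s + 2)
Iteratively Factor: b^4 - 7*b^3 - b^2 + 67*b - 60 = (b + 3)*(b^3 - 10*b^2 + 29*b - 20) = (b - 1)*(b + 3)*(b^2 - 9*b + 20) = (b - 4)*(b - 1)*(b + 3)*(b - 5)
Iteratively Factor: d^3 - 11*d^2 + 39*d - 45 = (d - 3)*(d^2 - 8*d + 15) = (d - 3)^2*(d - 5)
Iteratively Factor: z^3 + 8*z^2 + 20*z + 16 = (z + 2)*(z^2 + 6*z + 8) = (z + 2)^2*(z + 4)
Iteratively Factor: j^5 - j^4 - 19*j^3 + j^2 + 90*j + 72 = (j - 3)*(j^4 + 2*j^3 - 13*j^2 - 38*j - 24) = (j - 3)*(j + 2)*(j^3 - 13*j - 12) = (j - 4)*(j - 3)*(j + 2)*(j^2 + 4*j + 3) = (j - 4)*(j - 3)*(j + 2)*(j + 3)*(j + 1)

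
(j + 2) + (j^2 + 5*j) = j^2 + 6*j + 2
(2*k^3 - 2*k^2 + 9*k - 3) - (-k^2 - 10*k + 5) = 2*k^3 - k^2 + 19*k - 8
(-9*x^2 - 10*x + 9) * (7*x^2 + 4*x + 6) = -63*x^4 - 106*x^3 - 31*x^2 - 24*x + 54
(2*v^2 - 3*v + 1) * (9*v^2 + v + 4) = 18*v^4 - 25*v^3 + 14*v^2 - 11*v + 4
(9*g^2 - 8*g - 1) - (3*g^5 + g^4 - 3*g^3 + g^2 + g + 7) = -3*g^5 - g^4 + 3*g^3 + 8*g^2 - 9*g - 8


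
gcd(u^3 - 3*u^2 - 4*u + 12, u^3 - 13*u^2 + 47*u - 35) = 1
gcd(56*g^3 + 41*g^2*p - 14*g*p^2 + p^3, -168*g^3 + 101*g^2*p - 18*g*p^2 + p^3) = 56*g^2 - 15*g*p + p^2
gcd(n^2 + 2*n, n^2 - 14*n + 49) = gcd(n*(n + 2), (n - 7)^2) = 1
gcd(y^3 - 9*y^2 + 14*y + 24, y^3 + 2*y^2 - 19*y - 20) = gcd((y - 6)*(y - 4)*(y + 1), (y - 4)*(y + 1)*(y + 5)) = y^2 - 3*y - 4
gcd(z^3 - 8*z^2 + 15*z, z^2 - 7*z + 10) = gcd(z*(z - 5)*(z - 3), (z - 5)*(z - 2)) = z - 5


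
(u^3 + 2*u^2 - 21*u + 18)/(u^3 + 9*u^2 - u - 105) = (u^2 + 5*u - 6)/(u^2 + 12*u + 35)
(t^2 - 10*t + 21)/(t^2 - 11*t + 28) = (t - 3)/(t - 4)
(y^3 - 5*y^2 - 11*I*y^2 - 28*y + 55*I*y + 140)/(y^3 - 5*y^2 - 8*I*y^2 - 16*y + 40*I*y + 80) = (y - 7*I)/(y - 4*I)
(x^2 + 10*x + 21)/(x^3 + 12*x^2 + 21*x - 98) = (x + 3)/(x^2 + 5*x - 14)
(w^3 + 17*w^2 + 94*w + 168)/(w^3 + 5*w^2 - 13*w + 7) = (w^2 + 10*w + 24)/(w^2 - 2*w + 1)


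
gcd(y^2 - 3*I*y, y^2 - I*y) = y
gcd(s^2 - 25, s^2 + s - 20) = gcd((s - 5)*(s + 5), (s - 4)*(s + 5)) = s + 5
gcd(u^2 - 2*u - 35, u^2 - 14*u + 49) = u - 7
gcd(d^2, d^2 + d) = d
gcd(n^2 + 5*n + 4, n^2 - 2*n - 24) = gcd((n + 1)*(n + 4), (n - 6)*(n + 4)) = n + 4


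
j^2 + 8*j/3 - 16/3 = (j - 4/3)*(j + 4)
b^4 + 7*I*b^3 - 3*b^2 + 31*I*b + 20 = (b - I)^2*(b + 4*I)*(b + 5*I)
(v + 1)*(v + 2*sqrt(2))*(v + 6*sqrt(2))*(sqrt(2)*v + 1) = sqrt(2)*v^4 + sqrt(2)*v^3 + 17*v^3 + 17*v^2 + 32*sqrt(2)*v^2 + 24*v + 32*sqrt(2)*v + 24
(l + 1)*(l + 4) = l^2 + 5*l + 4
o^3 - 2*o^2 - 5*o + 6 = (o - 3)*(o - 1)*(o + 2)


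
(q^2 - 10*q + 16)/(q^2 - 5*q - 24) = (q - 2)/(q + 3)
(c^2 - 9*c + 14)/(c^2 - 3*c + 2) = (c - 7)/(c - 1)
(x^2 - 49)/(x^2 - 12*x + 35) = (x + 7)/(x - 5)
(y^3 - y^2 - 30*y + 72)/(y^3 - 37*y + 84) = (y + 6)/(y + 7)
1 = 1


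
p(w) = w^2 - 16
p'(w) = 2*w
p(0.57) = -15.68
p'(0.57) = 1.14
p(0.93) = -15.14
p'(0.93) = 1.86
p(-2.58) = -9.34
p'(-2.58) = -5.16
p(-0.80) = -15.36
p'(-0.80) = -1.60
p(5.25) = 11.56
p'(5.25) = 10.50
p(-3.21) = -5.70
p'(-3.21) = -6.42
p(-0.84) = -15.29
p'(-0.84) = -1.68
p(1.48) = -13.81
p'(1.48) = 2.96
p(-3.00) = -7.00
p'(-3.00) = -6.00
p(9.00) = 65.00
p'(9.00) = 18.00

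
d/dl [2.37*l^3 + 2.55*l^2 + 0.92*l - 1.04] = 7.11*l^2 + 5.1*l + 0.92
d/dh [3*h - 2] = 3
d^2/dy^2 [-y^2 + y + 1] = -2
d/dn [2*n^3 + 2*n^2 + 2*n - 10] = 6*n^2 + 4*n + 2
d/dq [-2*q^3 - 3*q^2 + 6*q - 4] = -6*q^2 - 6*q + 6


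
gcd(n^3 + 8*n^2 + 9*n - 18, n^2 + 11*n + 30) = n + 6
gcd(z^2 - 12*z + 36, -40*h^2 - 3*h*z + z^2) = 1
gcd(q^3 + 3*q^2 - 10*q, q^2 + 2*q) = q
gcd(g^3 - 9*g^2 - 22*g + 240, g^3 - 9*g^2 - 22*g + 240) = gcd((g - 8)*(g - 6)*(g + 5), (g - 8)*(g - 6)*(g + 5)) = g^3 - 9*g^2 - 22*g + 240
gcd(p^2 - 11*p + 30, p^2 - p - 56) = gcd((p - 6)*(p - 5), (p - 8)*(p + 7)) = 1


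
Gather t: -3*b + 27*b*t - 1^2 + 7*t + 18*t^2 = -3*b + 18*t^2 + t*(27*b + 7) - 1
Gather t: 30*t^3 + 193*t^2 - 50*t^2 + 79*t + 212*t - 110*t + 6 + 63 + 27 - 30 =30*t^3 + 143*t^2 + 181*t + 66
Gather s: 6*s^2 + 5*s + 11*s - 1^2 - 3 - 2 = 6*s^2 + 16*s - 6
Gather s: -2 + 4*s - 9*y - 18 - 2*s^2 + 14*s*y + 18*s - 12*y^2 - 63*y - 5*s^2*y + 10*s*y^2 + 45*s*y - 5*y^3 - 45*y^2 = s^2*(-5*y - 2) + s*(10*y^2 + 59*y + 22) - 5*y^3 - 57*y^2 - 72*y - 20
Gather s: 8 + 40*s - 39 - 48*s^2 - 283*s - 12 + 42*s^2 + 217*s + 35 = -6*s^2 - 26*s - 8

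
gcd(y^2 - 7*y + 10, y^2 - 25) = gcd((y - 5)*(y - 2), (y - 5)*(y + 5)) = y - 5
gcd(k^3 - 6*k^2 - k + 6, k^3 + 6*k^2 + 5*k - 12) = k - 1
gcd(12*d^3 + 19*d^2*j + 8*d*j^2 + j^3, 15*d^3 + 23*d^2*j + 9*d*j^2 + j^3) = 3*d^2 + 4*d*j + j^2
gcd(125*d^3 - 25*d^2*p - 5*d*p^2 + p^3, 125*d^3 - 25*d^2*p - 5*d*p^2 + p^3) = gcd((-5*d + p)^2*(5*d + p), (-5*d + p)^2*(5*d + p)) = 125*d^3 - 25*d^2*p - 5*d*p^2 + p^3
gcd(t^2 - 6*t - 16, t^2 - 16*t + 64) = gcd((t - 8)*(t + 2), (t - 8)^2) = t - 8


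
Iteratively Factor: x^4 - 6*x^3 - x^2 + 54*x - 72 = (x - 2)*(x^3 - 4*x^2 - 9*x + 36) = (x - 4)*(x - 2)*(x^2 - 9) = (x - 4)*(x - 2)*(x + 3)*(x - 3)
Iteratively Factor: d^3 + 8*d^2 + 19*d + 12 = (d + 3)*(d^2 + 5*d + 4) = (d + 1)*(d + 3)*(d + 4)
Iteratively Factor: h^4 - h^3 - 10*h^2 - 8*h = (h + 1)*(h^3 - 2*h^2 - 8*h) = (h - 4)*(h + 1)*(h^2 + 2*h) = (h - 4)*(h + 1)*(h + 2)*(h)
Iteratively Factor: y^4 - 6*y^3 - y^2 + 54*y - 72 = (y - 3)*(y^3 - 3*y^2 - 10*y + 24) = (y - 3)*(y + 3)*(y^2 - 6*y + 8) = (y - 3)*(y - 2)*(y + 3)*(y - 4)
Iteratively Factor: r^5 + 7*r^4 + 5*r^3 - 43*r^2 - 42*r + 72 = (r + 3)*(r^4 + 4*r^3 - 7*r^2 - 22*r + 24) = (r - 2)*(r + 3)*(r^3 + 6*r^2 + 5*r - 12) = (r - 2)*(r - 1)*(r + 3)*(r^2 + 7*r + 12) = (r - 2)*(r - 1)*(r + 3)^2*(r + 4)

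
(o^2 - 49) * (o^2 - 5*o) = o^4 - 5*o^3 - 49*o^2 + 245*o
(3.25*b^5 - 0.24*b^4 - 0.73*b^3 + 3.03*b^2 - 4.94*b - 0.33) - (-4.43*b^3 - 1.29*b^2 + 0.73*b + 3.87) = 3.25*b^5 - 0.24*b^4 + 3.7*b^3 + 4.32*b^2 - 5.67*b - 4.2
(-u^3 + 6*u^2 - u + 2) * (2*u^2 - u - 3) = -2*u^5 + 13*u^4 - 5*u^3 - 13*u^2 + u - 6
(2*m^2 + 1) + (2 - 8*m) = 2*m^2 - 8*m + 3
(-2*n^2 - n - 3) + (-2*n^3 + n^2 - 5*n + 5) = -2*n^3 - n^2 - 6*n + 2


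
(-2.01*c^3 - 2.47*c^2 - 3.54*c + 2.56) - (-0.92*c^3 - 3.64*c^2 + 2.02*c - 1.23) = -1.09*c^3 + 1.17*c^2 - 5.56*c + 3.79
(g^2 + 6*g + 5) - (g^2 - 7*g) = 13*g + 5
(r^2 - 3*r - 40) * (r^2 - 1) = r^4 - 3*r^3 - 41*r^2 + 3*r + 40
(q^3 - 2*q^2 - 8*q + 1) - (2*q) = q^3 - 2*q^2 - 10*q + 1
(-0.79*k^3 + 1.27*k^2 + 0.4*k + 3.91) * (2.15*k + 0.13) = -1.6985*k^4 + 2.6278*k^3 + 1.0251*k^2 + 8.4585*k + 0.5083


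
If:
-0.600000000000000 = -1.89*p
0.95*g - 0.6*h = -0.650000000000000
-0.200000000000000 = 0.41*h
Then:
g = -0.99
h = -0.49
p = 0.32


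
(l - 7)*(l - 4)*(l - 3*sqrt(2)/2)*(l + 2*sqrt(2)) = l^4 - 11*l^3 + sqrt(2)*l^3/2 - 11*sqrt(2)*l^2/2 + 22*l^2 + 14*sqrt(2)*l + 66*l - 168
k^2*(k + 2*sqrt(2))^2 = k^4 + 4*sqrt(2)*k^3 + 8*k^2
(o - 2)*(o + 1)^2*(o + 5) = o^4 + 5*o^3 - 3*o^2 - 17*o - 10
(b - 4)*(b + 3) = b^2 - b - 12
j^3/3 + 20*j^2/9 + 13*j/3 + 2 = (j/3 + 1)*(j + 2/3)*(j + 3)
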